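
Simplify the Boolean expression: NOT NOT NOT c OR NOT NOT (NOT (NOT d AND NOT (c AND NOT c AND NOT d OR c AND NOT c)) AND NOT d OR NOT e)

NOT c OR NOT e

NOT NOT NOT c OR NOT NOT (NOT (NOT d AND NOT (c AND NOT c AND NOT d OR c AND NOT c)) AND NOT d OR NOT e)
= NOT c OR NOT NOT (NOT (NOT d AND NOT (c AND NOT c AND NOT d OR c AND NOT c)) AND NOT d OR NOT e)
= NOT c OR NOT NOT (NOT (NOT d AND NOT (c AND NOT c)) AND NOT d OR NOT e)
= NOT c OR NOT NOT ((d OR c AND NOT c) AND NOT d OR NOT e)
= NOT c OR NOT NOT (d AND NOT d OR NOT e)
= NOT c OR NOT NOT NOT e
= NOT c OR NOT e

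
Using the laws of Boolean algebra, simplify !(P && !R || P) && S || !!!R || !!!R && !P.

!(P && !R || P) && S || !!!R || !!!R && !P
= !P && S || !!!R || !!!R && !P   [absorption]
= !P && S || !!!R   [absorption]
= !P && S || !R   [double negation]

!P && S || !R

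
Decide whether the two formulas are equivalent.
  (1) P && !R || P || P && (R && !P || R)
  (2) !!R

No

E1: P && !R || P || P && (R && !P || R)
    = P || P && (R && !P || R)   (absorption)
    = P || P && R   (absorption)
    = P   (absorption)
E2: !!R
    = R   (double negation)
These differ: at P=0, R=1, E1 = 0 but E2 = 1.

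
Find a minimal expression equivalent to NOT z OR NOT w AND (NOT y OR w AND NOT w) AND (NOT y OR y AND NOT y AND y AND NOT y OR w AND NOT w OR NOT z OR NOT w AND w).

NOT z OR NOT w AND NOT y

NOT z OR NOT w AND (NOT y OR w AND NOT w) AND (NOT y OR y AND NOT y AND y AND NOT y OR w AND NOT w OR NOT z OR NOT w AND w)
= NOT z OR NOT w AND (NOT y OR w AND NOT w) AND (NOT y OR y AND NOT y AND y AND NOT y OR w AND NOT w OR NOT z)   (complement / identity)
= NOT z OR NOT w AND (NOT y OR w AND NOT w) AND (NOT y OR y AND NOT y OR w AND NOT w OR NOT z)   (idempotence)
= NOT z OR NOT w AND (NOT y OR w AND NOT w) AND (NOT y OR w AND NOT w OR NOT z)   (complement / identity)
= NOT z OR NOT w AND (NOT y OR w AND NOT w)   (absorption)
= NOT z OR NOT w AND NOT y   (complement / identity)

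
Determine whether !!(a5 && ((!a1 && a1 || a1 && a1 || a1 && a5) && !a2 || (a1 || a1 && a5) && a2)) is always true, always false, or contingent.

contingent

!!(a5 && ((!a1 && a1 || a1 && a1 || a1 && a5) && !a2 || (a1 || a1 && a5) && a2))
= !!(a5 && ((a1 || a1 && a5) && !a2 || (a1 || a1 && a5) && a2))   (distribution)
= a5 && ((a1 || a1 && a5) && !a2 || (a1 || a1 && a5) && a2)   (double negation)
= a5 && (a1 || a1 && a5)   (distribution)
= a5 && a1   (absorption)
This depends on a1, a5, so it is not a constant.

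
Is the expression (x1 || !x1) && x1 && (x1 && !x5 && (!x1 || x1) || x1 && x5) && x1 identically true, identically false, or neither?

neither

(x1 || !x1) && x1 && (x1 && !x5 && (!x1 || x1) || x1 && x5) && x1
= (x1 || !x1) && x1 && (x1 && !x5 || x1 && x5) && x1   [complement / identity]
= (x1 || !x1) && x1 && x1 && x1   [distribution]
= x1 && x1 && x1   [complement / identity]
= x1 && x1   [idempotence]
= x1   [idempotence]
This depends on x1, so it is not a constant.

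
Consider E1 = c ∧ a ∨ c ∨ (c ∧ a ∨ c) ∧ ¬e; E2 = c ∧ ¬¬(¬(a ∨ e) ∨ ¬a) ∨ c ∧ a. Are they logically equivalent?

E1: c ∧ a ∨ c ∨ (c ∧ a ∨ c) ∧ ¬e
    = c ∧ a ∨ c
    = c
E2: c ∧ ¬¬(¬(a ∨ e) ∨ ¬a) ∨ c ∧ a
    = c ∧ ¬((a ∨ e) ∧ a) ∨ c ∧ a
    = c ∧ ¬a ∨ c ∧ a
    = c
Both reduce to c, so they are equivalent.

Yes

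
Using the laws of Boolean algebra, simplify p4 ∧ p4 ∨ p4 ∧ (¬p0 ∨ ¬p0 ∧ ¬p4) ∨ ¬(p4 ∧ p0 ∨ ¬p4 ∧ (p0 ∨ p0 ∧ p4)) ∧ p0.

p4 ∧ p4 ∨ p4 ∧ (¬p0 ∨ ¬p0 ∧ ¬p4) ∨ ¬(p4 ∧ p0 ∨ ¬p4 ∧ (p0 ∨ p0 ∧ p4)) ∧ p0
= p4 ∧ p4 ∨ p4 ∧ ¬p0 ∨ ¬(p4 ∧ p0 ∨ ¬p4 ∧ (p0 ∨ p0 ∧ p4)) ∧ p0   — absorption
= p4 ∧ p4 ∨ p4 ∧ ¬p0 ∨ ¬(p4 ∧ p0 ∨ ¬p4 ∧ p0) ∧ p0   — absorption
= p4 ∧ p4 ∨ p4 ∧ ¬p0 ∨ ¬p0 ∧ p0   — distribution
= p4 ∨ p4 ∧ ¬p0 ∨ ¬p0 ∧ p0   — idempotence
= p4 ∨ p4 ∧ ¬p0   — complement / identity
= p4   — absorption

p4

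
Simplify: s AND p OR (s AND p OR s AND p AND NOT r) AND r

s AND p

s AND p OR (s AND p OR s AND p AND NOT r) AND r
= s AND p OR s AND p AND r
= s AND p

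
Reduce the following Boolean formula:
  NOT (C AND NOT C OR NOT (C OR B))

NOT (C AND NOT C OR NOT (C OR B))
= NOT NOT (C OR B)   — complement / identity
= C OR B   — double negation

C OR B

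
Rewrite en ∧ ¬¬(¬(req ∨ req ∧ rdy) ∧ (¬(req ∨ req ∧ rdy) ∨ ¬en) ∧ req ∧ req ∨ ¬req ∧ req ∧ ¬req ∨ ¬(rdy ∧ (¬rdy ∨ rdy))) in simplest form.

en ∧ ¬rdy

en ∧ ¬¬(¬(req ∨ req ∧ rdy) ∧ (¬(req ∨ req ∧ rdy) ∨ ¬en) ∧ req ∧ req ∨ ¬req ∧ req ∧ ¬req ∨ ¬(rdy ∧ (¬rdy ∨ rdy)))
= en ∧ ¬¬(¬(req ∨ req ∧ rdy) ∧ req ∧ req ∨ ¬req ∧ req ∧ ¬req ∨ ¬(rdy ∧ (¬rdy ∨ rdy)))   [absorption]
= en ∧ ¬¬(¬req ∧ req ∧ req ∨ ¬req ∧ req ∧ ¬req ∨ ¬(rdy ∧ (¬rdy ∨ rdy)))   [absorption]
= en ∧ ¬¬(¬req ∧ req ∨ ¬(rdy ∧ (¬rdy ∨ rdy)))   [distribution]
= en ∧ ¬¬¬(rdy ∧ (¬rdy ∨ rdy))   [complement / identity]
= en ∧ ¬¬¬rdy   [complement / identity]
= en ∧ ¬rdy   [double negation]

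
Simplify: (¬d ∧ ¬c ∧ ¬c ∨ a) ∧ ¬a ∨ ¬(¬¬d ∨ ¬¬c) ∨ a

¬d ∧ ¬c ∨ a

(¬d ∧ ¬c ∧ ¬c ∨ a) ∧ ¬a ∨ ¬(¬¬d ∨ ¬¬c) ∨ a
= (¬d ∧ ¬c ∨ a) ∧ ¬a ∨ ¬(¬¬d ∨ ¬¬c) ∨ a   [idempotence]
= (¬d ∧ ¬c ∨ a) ∧ ¬a ∨ ¬d ∧ ¬c ∨ a   [De Morgan]
= ¬d ∧ ¬c ∨ a   [absorption]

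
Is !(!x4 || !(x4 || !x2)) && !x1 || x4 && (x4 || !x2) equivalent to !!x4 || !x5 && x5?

E1: !(!x4 || !(x4 || !x2)) && !x1 || x4 && (x4 || !x2)
    = x4 && (x4 || !x2) && !x1 || x4 && (x4 || !x2)   (De Morgan)
    = x4 && (x4 || !x2)   (absorption)
    = x4   (absorption)
E2: !!x4 || !x5 && x5
    = !!x4   (complement / identity)
    = x4   (double negation)
Both reduce to x4, so they are equivalent.

Yes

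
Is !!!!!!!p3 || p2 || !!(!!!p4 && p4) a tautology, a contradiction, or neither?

neither

!!!!!!!p3 || p2 || !!(!!!p4 && p4)
= !!!!!!!p3 || p2 || !!(!p4 && p4)   (double negation)
= !!!!!p3 || p2 || !!(!p4 && p4)   (double negation)
= !!!!!p3 || p2 || !p4 && p4   (double negation)
= !!!p3 || p2 || !p4 && p4   (double negation)
= !!!p3 || p2   (complement / identity)
= !p3 || p2   (double negation)
This depends on p2, p3, so it is not a constant.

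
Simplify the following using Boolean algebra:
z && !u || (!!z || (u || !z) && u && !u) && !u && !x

z && !u || (!!z || (u || !z) && u && !u) && !u && !x
= z && !u || (!!z || u && !u) && !u && !x   (absorption)
= z && !u || !!z && !u && !x   (complement / identity)
= z && !u || z && !u && !x   (double negation)
= z && !u   (absorption)

z && !u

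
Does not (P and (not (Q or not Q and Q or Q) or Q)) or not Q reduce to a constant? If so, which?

no

not (P and (not (Q or not Q and Q or Q) or Q)) or not Q
= not (P and (not (Q or Q) or Q)) or not Q   (complement / identity)
= not (P and (not Q or Q)) or not Q   (idempotence)
= not P or not Q   (complement / identity)
This depends on P, Q, so it is not a constant.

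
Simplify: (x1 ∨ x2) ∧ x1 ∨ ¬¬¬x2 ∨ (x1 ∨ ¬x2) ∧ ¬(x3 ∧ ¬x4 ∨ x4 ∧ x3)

x1 ∨ ¬x2

(x1 ∨ x2) ∧ x1 ∨ ¬¬¬x2 ∨ (x1 ∨ ¬x2) ∧ ¬(x3 ∧ ¬x4 ∨ x4 ∧ x3)
= x1 ∨ ¬¬¬x2 ∨ (x1 ∨ ¬x2) ∧ ¬(x3 ∧ ¬x4 ∨ x4 ∧ x3)
= x1 ∨ ¬x2 ∨ (x1 ∨ ¬x2) ∧ ¬(x3 ∧ ¬x4 ∨ x4 ∧ x3)
= x1 ∨ ¬x2 ∨ (x1 ∨ ¬x2) ∧ ¬x3
= x1 ∨ ¬x2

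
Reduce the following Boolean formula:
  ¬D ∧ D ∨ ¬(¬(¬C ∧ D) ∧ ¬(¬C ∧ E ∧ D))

D ∧ ¬C

¬D ∧ D ∨ ¬(¬(¬C ∧ D) ∧ ¬(¬C ∧ E ∧ D))
= ¬D ∧ D ∨ ¬C ∧ D ∨ ¬C ∧ E ∧ D   — De Morgan
= ¬D ∧ D ∨ D ∧ (¬C ∨ ¬C ∧ E)   — distribution
= D ∧ (¬C ∨ ¬C ∧ E)   — complement / identity
= D ∧ ¬C   — absorption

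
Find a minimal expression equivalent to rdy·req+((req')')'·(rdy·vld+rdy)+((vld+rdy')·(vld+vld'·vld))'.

rdy·req+((req')')'·(rdy·vld+rdy)+((vld+rdy')·(vld+vld'·vld))'
= rdy·req+((req')')'·rdy+((vld+rdy')·(vld+vld'·vld))'   [absorption]
= rdy·req+((req')')'·rdy+((vld+rdy')·vld)'   [complement / identity]
= rdy·req+req'·rdy+((vld+rdy')·vld)'   [double negation]
= rdy+((vld+rdy')·vld)'   [distribution]
= rdy+vld'   [absorption]

rdy+vld'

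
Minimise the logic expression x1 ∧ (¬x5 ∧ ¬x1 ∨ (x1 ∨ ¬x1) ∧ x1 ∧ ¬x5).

x1 ∧ ¬x5

x1 ∧ (¬x5 ∧ ¬x1 ∨ (x1 ∨ ¬x1) ∧ x1 ∧ ¬x5)
= x1 ∧ (¬x5 ∧ ¬x1 ∨ x1 ∧ ¬x5)   — complement / identity
= x1 ∧ ¬x5   — distribution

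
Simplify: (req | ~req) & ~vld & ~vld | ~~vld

(req | ~req) & ~vld & ~vld | ~~vld
= ~vld & ~vld | ~~vld   [complement / identity]
= ~vld | ~~vld   [idempotence]
= ~vld | vld   [double negation]
= 1   [complement]

1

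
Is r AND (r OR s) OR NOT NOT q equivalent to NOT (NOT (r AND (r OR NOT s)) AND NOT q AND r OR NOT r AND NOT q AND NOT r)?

Yes

E1: r AND (r OR s) OR NOT NOT q
    = r AND (r OR s) OR q   (double negation)
    = r OR q   (absorption)
E2: NOT (NOT (r AND (r OR NOT s)) AND NOT q AND r OR NOT r AND NOT q AND NOT r)
    = NOT (NOT r AND NOT q AND r OR NOT r AND NOT q AND NOT r)   (absorption)
    = NOT (NOT r AND NOT q)   (distribution)
    = r OR q   (De Morgan)
Both reduce to r OR q, so they are equivalent.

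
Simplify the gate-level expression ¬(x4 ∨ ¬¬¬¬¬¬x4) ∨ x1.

¬(x4 ∨ ¬¬¬¬¬¬x4) ∨ x1
= ¬(x4 ∨ ¬¬¬¬x4) ∨ x1   (double negation)
= ¬(x4 ∨ ¬¬x4) ∨ x1   (double negation)
= ¬(x4 ∨ x4) ∨ x1   (double negation)
= ¬x4 ∨ x1   (idempotence)

¬x4 ∨ x1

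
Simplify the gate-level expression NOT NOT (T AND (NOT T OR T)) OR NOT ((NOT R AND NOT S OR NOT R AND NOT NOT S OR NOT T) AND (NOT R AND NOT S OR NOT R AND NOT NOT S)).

NOT NOT (T AND (NOT T OR T)) OR NOT ((NOT R AND NOT S OR NOT R AND NOT NOT S OR NOT T) AND (NOT R AND NOT S OR NOT R AND NOT NOT S))
= NOT NOT (T AND (NOT T OR T)) OR NOT (NOT R AND NOT S OR NOT R AND NOT NOT S)   (absorption)
= NOT NOT (T AND (NOT T OR T)) OR NOT (NOT R AND NOT S OR NOT R AND S)   (double negation)
= NOT NOT (T AND (NOT T OR T)) OR NOT NOT R   (distribution)
= T AND (NOT T OR T) OR NOT NOT R   (double negation)
= T AND (NOT T OR T) OR R   (double negation)
= T OR R   (complement / identity)

T OR R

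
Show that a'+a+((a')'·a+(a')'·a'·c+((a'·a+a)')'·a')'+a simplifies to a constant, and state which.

1

a'+a+((a')'·a+(a')'·a'·c+((a'·a+a)')'·a')'+a
= a'+a+((a')'·a+(a')'·a'·c+(a')'·a')'+a
= a'+a+((a')'·a+(a')'·a')'+a
= a'+a+((a')')'+a
= a'+a+a'+a
= a'+a
= 1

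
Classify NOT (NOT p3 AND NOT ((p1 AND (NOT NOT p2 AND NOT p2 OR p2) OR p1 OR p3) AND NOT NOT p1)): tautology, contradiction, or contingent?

NOT (NOT p3 AND NOT ((p1 AND (NOT NOT p2 AND NOT p2 OR p2) OR p1 OR p3) AND NOT NOT p1))
= NOT (NOT p3 AND NOT ((p1 AND (p2 AND NOT p2 OR p2) OR p1 OR p3) AND NOT NOT p1))   (double negation)
= p3 OR (p1 AND (p2 AND NOT p2 OR p2) OR p1 OR p3) AND NOT NOT p1   (De Morgan)
= p3 OR (p1 AND p2 OR p1 OR p3) AND NOT NOT p1   (complement / identity)
= p3 OR (p1 OR p3) AND NOT NOT p1   (absorption)
= p3 OR (p1 OR p3) AND p1   (double negation)
= p3 OR p1   (absorption)
This depends on p1, p3, so it is not a constant.

contingent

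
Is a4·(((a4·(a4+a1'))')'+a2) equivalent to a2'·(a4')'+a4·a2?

Yes

E1: a4·(((a4·(a4+a1'))')'+a2)
    = a4·((a4')'+a2)   [absorption]
    = a4·(a4+a2)   [double negation]
    = a4   [absorption]
E2: a2'·(a4')'+a4·a2
    = a2'·a4+a4·a2   [double negation]
    = a4   [distribution]
Both reduce to a4, so they are equivalent.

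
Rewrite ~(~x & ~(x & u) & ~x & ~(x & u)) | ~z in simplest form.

x | ~z

~(~x & ~(x & u) & ~x & ~(x & u)) | ~z
= ~(~x & ~(x & u)) | ~z   — idempotence
= x | x & u | ~z   — De Morgan
= x | ~z   — absorption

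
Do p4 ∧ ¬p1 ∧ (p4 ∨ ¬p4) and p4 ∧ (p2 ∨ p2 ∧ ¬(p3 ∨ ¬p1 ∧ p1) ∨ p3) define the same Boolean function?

E1: p4 ∧ ¬p1 ∧ (p4 ∨ ¬p4)
    = p4 ∧ ¬p1
E2: p4 ∧ (p2 ∨ p2 ∧ ¬(p3 ∨ ¬p1 ∧ p1) ∨ p3)
    = p4 ∧ (p2 ∨ p2 ∧ ¬p3 ∨ p3)
    = p4 ∧ (p2 ∨ p3)
These differ: at p1=1, p2=1, p3=1, p4=1, E1 = 0 but E2 = 1.

No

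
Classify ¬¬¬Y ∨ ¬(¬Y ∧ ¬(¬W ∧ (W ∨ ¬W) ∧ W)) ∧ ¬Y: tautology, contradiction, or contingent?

¬¬¬Y ∨ ¬(¬Y ∧ ¬(¬W ∧ (W ∨ ¬W) ∧ W)) ∧ ¬Y
= ¬¬¬Y ∨ (Y ∨ ¬W ∧ (W ∨ ¬W) ∧ W) ∧ ¬Y   (De Morgan)
= ¬Y ∨ (Y ∨ ¬W ∧ (W ∨ ¬W) ∧ W) ∧ ¬Y   (double negation)
= ¬Y ∨ (Y ∨ ¬W ∧ W) ∧ ¬Y   (complement / identity)
= ¬Y ∨ Y ∧ ¬Y   (complement / identity)
= ¬Y   (complement / identity)
This depends on Y, so it is not a constant.

contingent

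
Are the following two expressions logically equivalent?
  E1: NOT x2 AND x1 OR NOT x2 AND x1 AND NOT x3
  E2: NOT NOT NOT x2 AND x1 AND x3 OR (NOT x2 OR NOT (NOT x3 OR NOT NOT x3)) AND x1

Yes

E1: NOT x2 AND x1 OR NOT x2 AND x1 AND NOT x3
    = NOT x2 AND x1   — absorption
E2: NOT NOT NOT x2 AND x1 AND x3 OR (NOT x2 OR NOT (NOT x3 OR NOT NOT x3)) AND x1
    = NOT NOT NOT x2 AND x1 AND x3 OR (NOT x2 OR x3 AND NOT x3) AND x1   — De Morgan
    = NOT NOT NOT x2 AND x1 AND x3 OR NOT x2 AND x1   — complement / identity
    = NOT x2 AND x1 AND x3 OR NOT x2 AND x1   — double negation
    = NOT x2 AND x1   — absorption
Both reduce to NOT x2 AND x1, so they are equivalent.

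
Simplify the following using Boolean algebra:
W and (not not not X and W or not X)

W and (not not not X and W or not X)
= W and (not X and W or not X)   (double negation)
= W and not X   (absorption)

W and not X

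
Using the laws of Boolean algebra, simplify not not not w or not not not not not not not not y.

not not not w or not not not not not not not not y
= not not not w or not not not not not not y
= not not not w or not not not not y
= not w or not not not not y
= not w or not not y
= not w or y

not w or y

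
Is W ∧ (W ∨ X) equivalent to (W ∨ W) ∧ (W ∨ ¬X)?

Yes

E1: W ∧ (W ∨ X)
    = W   — absorption
E2: (W ∨ W) ∧ (W ∨ ¬X)
    = W ∨ W ∧ ¬X   — distribution
    = W   — absorption
Both reduce to W, so they are equivalent.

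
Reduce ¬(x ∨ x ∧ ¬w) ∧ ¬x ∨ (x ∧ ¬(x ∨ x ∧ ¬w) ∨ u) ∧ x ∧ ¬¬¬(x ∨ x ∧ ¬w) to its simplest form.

¬(x ∨ x ∧ ¬w) ∧ ¬x ∨ (x ∧ ¬(x ∨ x ∧ ¬w) ∨ u) ∧ x ∧ ¬¬¬(x ∨ x ∧ ¬w)
= ¬(x ∨ x ∧ ¬w) ∧ ¬x ∨ (x ∧ ¬(x ∨ x ∧ ¬w) ∨ u) ∧ x ∧ ¬(x ∨ x ∧ ¬w)   (double negation)
= ¬(x ∨ x ∧ ¬w) ∧ ¬x ∨ x ∧ ¬(x ∨ x ∧ ¬w)   (absorption)
= ¬(x ∨ x ∧ ¬w)   (distribution)
= ¬x   (absorption)

¬x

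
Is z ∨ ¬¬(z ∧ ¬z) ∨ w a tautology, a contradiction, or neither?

neither

z ∨ ¬¬(z ∧ ¬z) ∨ w
= z ∨ z ∧ ¬z ∨ w   (double negation)
= z ∨ w   (complement / identity)
This depends on w, z, so it is not a constant.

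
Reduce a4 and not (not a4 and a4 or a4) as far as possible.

a4 and not (not a4 and a4 or a4)
= a4 and not a4
= False

False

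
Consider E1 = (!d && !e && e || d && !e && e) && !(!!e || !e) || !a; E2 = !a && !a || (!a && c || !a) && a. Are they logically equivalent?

Yes

E1: (!d && !e && e || d && !e && e) && !(!!e || !e) || !a
    = !e && e && !(!!e || !e) || !a   — distribution
    = !e && e && !e && e || !a   — De Morgan
    = !e && e || !a   — idempotence
    = !a   — complement / identity
E2: !a && !a || (!a && c || !a) && a
    = !a && !a || !a && a   — absorption
    = !a   — distribution
Both reduce to !a, so they are equivalent.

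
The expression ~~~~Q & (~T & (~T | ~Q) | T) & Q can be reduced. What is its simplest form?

Q

~~~~Q & (~T & (~T | ~Q) | T) & Q
= ~~~~Q & (~T | T) & Q
= ~~~~Q & Q
= ~~Q & Q
= Q & Q
= Q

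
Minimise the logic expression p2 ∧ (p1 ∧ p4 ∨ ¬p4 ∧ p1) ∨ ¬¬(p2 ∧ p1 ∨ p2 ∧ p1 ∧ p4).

p2 ∧ p1

p2 ∧ (p1 ∧ p4 ∨ ¬p4 ∧ p1) ∨ ¬¬(p2 ∧ p1 ∨ p2 ∧ p1 ∧ p4)
= p2 ∧ p1 ∨ ¬¬(p2 ∧ p1 ∨ p2 ∧ p1 ∧ p4)   — distribution
= p2 ∧ p1 ∨ ¬¬(p2 ∧ p1)   — absorption
= p2 ∧ p1 ∨ p2 ∧ p1   — double negation
= p2 ∧ p1   — idempotence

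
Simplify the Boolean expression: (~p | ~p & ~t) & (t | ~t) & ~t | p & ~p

(~p | ~p & ~t) & (t | ~t) & ~t | p & ~p
= (~p | ~p & ~t) & ~t | p & ~p   [complement / identity]
= (~p | ~p & ~t) & ~t   [complement / identity]
= ~p & ~t   [absorption]

~p & ~t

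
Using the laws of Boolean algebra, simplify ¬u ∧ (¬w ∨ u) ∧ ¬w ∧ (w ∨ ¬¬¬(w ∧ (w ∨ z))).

¬u ∧ (¬w ∨ u) ∧ ¬w ∧ (w ∨ ¬¬¬(w ∧ (w ∨ z)))
= ¬u ∧ (¬w ∨ u) ∧ ¬w ∧ (w ∨ ¬¬¬w)   [absorption]
= ¬u ∧ ¬w ∧ (w ∨ ¬¬¬w)   [absorption]
= ¬u ∧ ¬w ∧ (w ∨ ¬w)   [double negation]
= ¬u ∧ ¬w   [complement / identity]

¬u ∧ ¬w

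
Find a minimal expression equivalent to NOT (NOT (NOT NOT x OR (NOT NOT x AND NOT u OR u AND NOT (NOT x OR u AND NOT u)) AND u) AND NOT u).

x OR u

NOT (NOT (NOT NOT x OR (NOT NOT x AND NOT u OR u AND NOT (NOT x OR u AND NOT u)) AND u) AND NOT u)
= NOT NOT x OR (NOT NOT x AND NOT u OR u AND NOT (NOT x OR u AND NOT u)) AND u OR u   — De Morgan
= NOT NOT x OR (NOT NOT x AND NOT u OR u AND NOT NOT x) AND u OR u   — complement / identity
= NOT NOT x OR NOT NOT x AND u OR u   — distribution
= NOT NOT x OR u   — absorption
= x OR u   — double negation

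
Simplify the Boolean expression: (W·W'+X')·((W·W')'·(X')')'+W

X'+W

(W·W'+X')·((W·W')'·(X')')'+W
= (W·W'+X')·(W·W'+X')+W   — De Morgan
= W·W'+X'+W   — idempotence
= X'+W   — complement / identity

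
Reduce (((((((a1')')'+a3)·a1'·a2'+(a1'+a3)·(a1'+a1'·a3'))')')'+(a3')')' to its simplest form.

a1'·a3'

(((((((a1')')'+a3)·a1'·a2'+(a1'+a3)·(a1'+a1'·a3'))')')'+(a3')')'
= (((((a1'+a3)·a1'·a2'+(a1'+a3)·(a1'+a1'·a3'))')')'+(a3')')'   [double negation]
= (((((a1'+a3)·a1'·a2'+(a1'+a3)·a1')')')'+(a3')')'   [absorption]
= (((((a1'+a3)·a1')')')'+(a3')')'   [absorption]
= ((((a1')')')'+(a3')')'   [absorption]
= ((a1')')'·a3'   [De Morgan]
= a1'·a3'   [double negation]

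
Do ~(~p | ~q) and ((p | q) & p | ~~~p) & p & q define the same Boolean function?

E1: ~(~p | ~q)
    = p & q   (De Morgan)
E2: ((p | q) & p | ~~~p) & p & q
    = (p | ~~~p) & p & q   (absorption)
    = (p | ~p) & p & q   (double negation)
    = p & q   (complement / identity)
Both reduce to p & q, so they are equivalent.

Yes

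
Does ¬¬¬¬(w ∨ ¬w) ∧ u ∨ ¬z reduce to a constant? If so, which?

no

¬¬¬¬(w ∨ ¬w) ∧ u ∨ ¬z
= ¬¬(w ∨ ¬w) ∧ u ∨ ¬z
= (w ∨ ¬w) ∧ u ∨ ¬z
= u ∨ ¬z
This depends on u, z, so it is not a constant.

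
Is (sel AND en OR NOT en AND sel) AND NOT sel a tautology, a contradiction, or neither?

(sel AND en OR NOT en AND sel) AND NOT sel
= sel AND NOT sel
= FALSE

contradiction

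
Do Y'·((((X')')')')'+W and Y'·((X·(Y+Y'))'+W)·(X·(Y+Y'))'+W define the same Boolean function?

Yes

E1: Y'·((((X')')')')'+W
    = Y'·((X')')'+W   [double negation]
    = Y'·X'+W   [double negation]
E2: Y'·((X·(Y+Y'))'+W)·(X·(Y+Y'))'+W
    = Y'·(X·(Y+Y'))'+W   [absorption]
    = Y'·X'+W   [complement / identity]
Both reduce to Y'·X'+W, so they are equivalent.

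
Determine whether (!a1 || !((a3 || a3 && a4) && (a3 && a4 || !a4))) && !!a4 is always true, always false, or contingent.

contingent

(!a1 || !((a3 || a3 && a4) && (a3 && a4 || !a4))) && !!a4
= (!a1 || !(a3 && !a4 || a3 && a4)) && !!a4   [distribution]
= (!a1 || !(a3 && !a4 || a3 && a4)) && a4   [double negation]
= (!a1 || !a3) && a4   [distribution]
This depends on a1, a3, a4, so it is not a constant.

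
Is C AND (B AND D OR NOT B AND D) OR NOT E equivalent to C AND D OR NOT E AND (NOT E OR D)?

Yes

E1: C AND (B AND D OR NOT B AND D) OR NOT E
    = C AND D OR NOT E   — distribution
E2: C AND D OR NOT E AND (NOT E OR D)
    = C AND D OR NOT E   — absorption
Both reduce to C AND D OR NOT E, so they are equivalent.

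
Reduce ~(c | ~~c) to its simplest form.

~c

~(c | ~~c)
= ~(c | c)   (double negation)
= ~c   (idempotence)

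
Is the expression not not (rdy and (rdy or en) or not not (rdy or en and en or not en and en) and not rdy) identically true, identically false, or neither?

neither

not not (rdy and (rdy or en) or not not (rdy or en and en or not en and en) and not rdy)
= not not (rdy and (rdy or en) or not not (rdy or en) and not rdy)   [distribution]
= not not (rdy and (rdy or en) or (rdy or en) and not rdy)   [double negation]
= rdy and (rdy or en) or (rdy or en) and not rdy   [double negation]
= (rdy or not rdy) and (rdy or en)   [distribution]
= rdy or en   [complement / identity]
This depends on en, rdy, so it is not a constant.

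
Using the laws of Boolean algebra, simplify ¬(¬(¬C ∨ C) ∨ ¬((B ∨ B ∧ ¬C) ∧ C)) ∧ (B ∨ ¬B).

¬(¬(¬C ∨ C) ∨ ¬((B ∨ B ∧ ¬C) ∧ C)) ∧ (B ∨ ¬B)
= ¬(¬(¬C ∨ C) ∨ ¬((B ∨ B ∧ ¬C) ∧ C))   (complement / identity)
= (¬C ∨ C) ∧ (B ∨ B ∧ ¬C) ∧ C   (De Morgan)
= (B ∨ B ∧ ¬C) ∧ C   (complement / identity)
= B ∧ C   (absorption)

B ∧ C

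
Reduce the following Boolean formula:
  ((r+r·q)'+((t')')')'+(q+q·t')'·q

((r+r·q)'+((t')')')'+(q+q·t')'·q
= (r'+((t')')')'+(q+q·t')'·q   [absorption]
= (r'+((t')')')'+q'·q   [absorption]
= (r'+t')'+q'·q   [double negation]
= r·t+q'·q   [De Morgan]
= r·t   [complement / identity]

r·t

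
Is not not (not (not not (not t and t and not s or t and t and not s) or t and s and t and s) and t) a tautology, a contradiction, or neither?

not not (not (not not (not t and t and not s or t and t and not s) or t and s and t and s) and t)
= not not (not (not not (t and not s) or t and s and t and s) and t)   — distribution
= not (not not (t and not s) or t and s and t and s) and t   — double negation
= not (not not (t and not s) or t and s) and t   — idempotence
= not (t and not s or t and s) and t   — double negation
= not t and t   — distribution
= False   — complement

contradiction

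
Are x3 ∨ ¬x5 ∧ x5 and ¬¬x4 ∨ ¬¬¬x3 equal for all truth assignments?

E1: x3 ∨ ¬x5 ∧ x5
    = x3
E2: ¬¬x4 ∨ ¬¬¬x3
    = x4 ∨ ¬¬¬x3
    = x4 ∨ ¬x3
These differ: at x3=0, x4=0, x5=0, E1 = 0 but E2 = 1.

No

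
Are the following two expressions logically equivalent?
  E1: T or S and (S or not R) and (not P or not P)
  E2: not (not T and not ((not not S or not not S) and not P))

Yes

E1: T or S and (S or not R) and (not P or not P)
    = T or S and (not P or not P)   — absorption
    = T or S and not P   — idempotence
E2: not (not T and not ((not not S or not not S) and not P))
    = not (not T and not (not not S and not P))   — idempotence
    = T or not not S and not P   — De Morgan
    = T or S and not P   — double negation
Both reduce to T or S and not P, so they are equivalent.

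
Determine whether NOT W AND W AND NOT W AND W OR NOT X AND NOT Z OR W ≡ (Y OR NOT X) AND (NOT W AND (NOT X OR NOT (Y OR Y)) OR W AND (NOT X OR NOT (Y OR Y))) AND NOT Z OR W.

Yes

E1: NOT W AND W AND NOT W AND W OR NOT X AND NOT Z OR W
    = NOT W AND W OR NOT X AND NOT Z OR W
    = NOT X AND NOT Z OR W
E2: (Y OR NOT X) AND (NOT W AND (NOT X OR NOT (Y OR Y)) OR W AND (NOT X OR NOT (Y OR Y))) AND NOT Z OR W
    = (Y OR NOT X) AND (NOT X OR NOT (Y OR Y)) AND NOT Z OR W
    = (NOT X OR Y AND NOT (Y OR Y)) AND NOT Z OR W
    = (NOT X OR Y AND NOT Y) AND NOT Z OR W
    = NOT X AND NOT Z OR W
Both reduce to NOT X AND NOT Z OR W, so they are equivalent.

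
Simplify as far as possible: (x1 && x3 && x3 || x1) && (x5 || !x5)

x1

(x1 && x3 && x3 || x1) && (x5 || !x5)
= (x1 && x3 || x1) && (x5 || !x5)
= x1 && (x5 || !x5)
= x1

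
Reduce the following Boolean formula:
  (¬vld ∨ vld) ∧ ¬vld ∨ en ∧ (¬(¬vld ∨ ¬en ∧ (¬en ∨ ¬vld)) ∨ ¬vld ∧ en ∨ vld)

(¬vld ∨ vld) ∧ ¬vld ∨ en ∧ (¬(¬vld ∨ ¬en ∧ (¬en ∨ ¬vld)) ∨ ¬vld ∧ en ∨ vld)
= (¬vld ∨ vld) ∧ ¬vld ∨ en ∧ (¬(¬vld ∨ ¬en) ∨ ¬vld ∧ en ∨ vld)   [absorption]
= ¬vld ∨ en ∧ (¬(¬vld ∨ ¬en) ∨ ¬vld ∧ en ∨ vld)   [complement / identity]
= ¬vld ∨ en ∧ (vld ∧ en ∨ ¬vld ∧ en ∨ vld)   [De Morgan]
= ¬vld ∨ en ∧ (en ∨ vld)   [distribution]
= ¬vld ∨ en   [absorption]

¬vld ∨ en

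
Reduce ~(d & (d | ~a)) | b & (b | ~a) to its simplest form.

~(d & (d | ~a)) | b & (b | ~a)
= ~d | b & (b | ~a)
= ~d | b

~d | b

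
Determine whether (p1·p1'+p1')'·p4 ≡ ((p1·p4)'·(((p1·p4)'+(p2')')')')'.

E1: (p1·p1'+p1')'·p4
    = (p1')'·p4   [complement / identity]
    = p1·p4   [double negation]
E2: ((p1·p4)'·(((p1·p4)'+(p2')')')')'
    = p1·p4+((p1·p4)'+(p2')')'   [De Morgan]
    = p1·p4+p1·p4·p2'   [De Morgan]
    = p1·p4   [absorption]
Both reduce to p1·p4, so they are equivalent.

Yes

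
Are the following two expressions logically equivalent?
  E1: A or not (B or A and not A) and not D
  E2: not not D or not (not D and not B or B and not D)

E1: A or not (B or A and not A) and not D
    = A or not B and not D   [complement / identity]
E2: not not D or not (not D and not B or B and not D)
    = not not D or not not D   [distribution]
    = not not D   [idempotence]
    = D   [double negation]
These differ: at A=0, B=0, D=1, E1 = 0 but E2 = 1.

No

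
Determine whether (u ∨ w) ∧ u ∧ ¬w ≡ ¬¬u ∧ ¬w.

E1: (u ∨ w) ∧ u ∧ ¬w
    = u ∧ ¬w   [absorption]
E2: ¬¬u ∧ ¬w
    = u ∧ ¬w   [double negation]
Both reduce to u ∧ ¬w, so they are equivalent.

Yes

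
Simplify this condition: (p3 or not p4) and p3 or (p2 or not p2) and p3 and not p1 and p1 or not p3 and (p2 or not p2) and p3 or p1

(p3 or not p4) and p3 or (p2 or not p2) and p3 and not p1 and p1 or not p3 and (p2 or not p2) and p3 or p1
= (p3 or not p4) and p3 or (p2 or not p2) and p3 and (not p1 and p1 or not p3) or p1   — distribution
= p3 or (p2 or not p2) and p3 and (not p1 and p1 or not p3) or p1   — absorption
= p3 or p3 and (not p1 and p1 or not p3) or p1   — complement / identity
= p3 or p3 and not p3 or p1   — complement / identity
= p3 or p1   — complement / identity

p3 or p1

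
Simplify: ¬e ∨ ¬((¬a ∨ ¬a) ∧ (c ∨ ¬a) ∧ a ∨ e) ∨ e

¬e ∨ ¬((¬a ∨ ¬a) ∧ (c ∨ ¬a) ∧ a ∨ e) ∨ e
= ¬e ∨ ¬((¬a ∨ ¬a ∧ c) ∧ a ∨ e) ∨ e   [distribution]
= ¬e ∨ ¬(¬a ∧ a ∨ e) ∨ e   [absorption]
= ¬e ∨ ¬e ∨ e   [complement / identity]
= ¬e ∨ e   [idempotence]
= True   [complement]

True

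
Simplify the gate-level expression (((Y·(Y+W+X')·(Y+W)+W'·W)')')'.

(((Y·(Y+W+X')·(Y+W)+W'·W)')')'
= (((Y·(Y+W)+W'·W)')')'   [absorption]
= (((Y·(Y+W))')')'   [complement / identity]
= (Y·(Y+W))'   [double negation]
= Y'   [absorption]

Y'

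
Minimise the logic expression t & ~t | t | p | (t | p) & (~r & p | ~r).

t & ~t | t | p | (t | p) & (~r & p | ~r)
= t & ~t | t | p | (t | p) & ~r   (absorption)
= t & ~t | t | p   (absorption)
= t | p   (complement / identity)

t | p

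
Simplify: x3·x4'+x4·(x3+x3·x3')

x3

x3·x4'+x4·(x3+x3·x3')
= x3·x4'+x4·x3   [complement / identity]
= x3   [distribution]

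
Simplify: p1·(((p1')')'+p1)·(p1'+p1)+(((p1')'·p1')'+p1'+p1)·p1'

1

p1·(((p1')')'+p1)·(p1'+p1)+(((p1')'·p1')'+p1'+p1)·p1'
= p1·(((p1')')'+p1)·(p1'+p1)+(p1'+p1+p1'+p1)·p1'   [De Morgan]
= p1·(((p1')')'+p1)·(p1'+p1)+(p1'+p1)·p1'   [idempotence]
= p1·(p1'+p1)·(p1'+p1)+(p1'+p1)·p1'   [double negation]
= p1·(p1'+p1)+(p1'+p1)·p1'   [complement / identity]
= p1'+p1   [distribution]
= 1   [complement]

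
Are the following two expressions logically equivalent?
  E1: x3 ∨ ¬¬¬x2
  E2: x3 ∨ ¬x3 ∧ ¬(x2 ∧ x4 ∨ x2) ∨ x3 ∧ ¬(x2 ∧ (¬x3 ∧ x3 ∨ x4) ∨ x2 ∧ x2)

E1: x3 ∨ ¬¬¬x2
    = x3 ∨ ¬x2   — double negation
E2: x3 ∨ ¬x3 ∧ ¬(x2 ∧ x4 ∨ x2) ∨ x3 ∧ ¬(x2 ∧ (¬x3 ∧ x3 ∨ x4) ∨ x2 ∧ x2)
    = x3 ∨ ¬x3 ∧ ¬(x2 ∧ x4 ∨ x2) ∨ x3 ∧ ¬(x2 ∧ x4 ∨ x2 ∧ x2)   — complement / identity
    = x3 ∨ ¬x3 ∧ ¬(x2 ∧ x4 ∨ x2) ∨ x3 ∧ ¬(x2 ∧ x4 ∨ x2)   — idempotence
    = x3 ∨ ¬(x2 ∧ x4 ∨ x2)   — distribution
    = x3 ∨ ¬x2   — absorption
Both reduce to x3 ∨ ¬x2, so they are equivalent.

Yes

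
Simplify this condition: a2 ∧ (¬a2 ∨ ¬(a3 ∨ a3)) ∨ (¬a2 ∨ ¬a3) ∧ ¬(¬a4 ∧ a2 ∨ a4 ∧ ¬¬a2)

¬a2 ∨ ¬a3

a2 ∧ (¬a2 ∨ ¬(a3 ∨ a3)) ∨ (¬a2 ∨ ¬a3) ∧ ¬(¬a4 ∧ a2 ∨ a4 ∧ ¬¬a2)
= a2 ∧ (¬a2 ∨ ¬(a3 ∨ a3)) ∨ (¬a2 ∨ ¬a3) ∧ ¬(¬a4 ∧ a2 ∨ a4 ∧ a2)   (double negation)
= a2 ∧ (¬a2 ∨ ¬a3) ∨ (¬a2 ∨ ¬a3) ∧ ¬(¬a4 ∧ a2 ∨ a4 ∧ a2)   (idempotence)
= a2 ∧ (¬a2 ∨ ¬a3) ∨ (¬a2 ∨ ¬a3) ∧ ¬a2   (distribution)
= ¬a2 ∨ ¬a3   (distribution)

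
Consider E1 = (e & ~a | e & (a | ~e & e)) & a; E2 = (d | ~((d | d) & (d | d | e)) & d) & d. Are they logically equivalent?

No

E1: (e & ~a | e & (a | ~e & e)) & a
    = (e & ~a | e & a) & a   — complement / identity
    = e & a   — distribution
E2: (d | ~((d | d) & (d | d | e)) & d) & d
    = (d | ~(d | d) & d) & d   — absorption
    = (d | ~d & d) & d   — idempotence
    = d & d   — complement / identity
    = d   — idempotence
These differ: at a=0, d=1, e=1, E1 = 0 but E2 = 1.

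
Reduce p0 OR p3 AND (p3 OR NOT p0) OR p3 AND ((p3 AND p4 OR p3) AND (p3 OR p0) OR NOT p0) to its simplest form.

p0 OR p3

p0 OR p3 AND (p3 OR NOT p0) OR p3 AND ((p3 AND p4 OR p3) AND (p3 OR p0) OR NOT p0)
= p0 OR p3 AND (p3 OR NOT p0) OR p3 AND (p3 AND (p3 OR p0) OR NOT p0)
= p0 OR p3 AND (p3 OR NOT p0) OR p3 AND (p3 OR NOT p0)
= p0 OR p3 AND (p3 OR NOT p0)
= p0 OR p3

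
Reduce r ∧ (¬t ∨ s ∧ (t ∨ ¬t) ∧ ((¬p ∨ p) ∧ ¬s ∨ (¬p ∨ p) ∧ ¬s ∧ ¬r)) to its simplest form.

r ∧ ¬t

r ∧ (¬t ∨ s ∧ (t ∨ ¬t) ∧ ((¬p ∨ p) ∧ ¬s ∨ (¬p ∨ p) ∧ ¬s ∧ ¬r))
= r ∧ (¬t ∨ s ∧ (t ∨ ¬t) ∧ (¬p ∨ p) ∧ ¬s)
= r ∧ (¬t ∨ s ∧ (t ∨ ¬t) ∧ ¬s)
= r ∧ (¬t ∨ s ∧ ¬s)
= r ∧ ¬t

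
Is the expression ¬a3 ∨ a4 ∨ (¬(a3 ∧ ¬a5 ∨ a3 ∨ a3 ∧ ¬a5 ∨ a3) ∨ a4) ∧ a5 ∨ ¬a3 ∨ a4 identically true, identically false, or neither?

¬a3 ∨ a4 ∨ (¬(a3 ∧ ¬a5 ∨ a3 ∨ a3 ∧ ¬a5 ∨ a3) ∨ a4) ∧ a5 ∨ ¬a3 ∨ a4
= ¬a3 ∨ a4 ∨ (¬(a3 ∧ ¬a5 ∨ a3) ∨ a4) ∧ a5 ∨ ¬a3 ∨ a4   — idempotence
= ¬a3 ∨ a4 ∨ (¬a3 ∨ a4) ∧ a5 ∨ ¬a3 ∨ a4   — absorption
= ¬a3 ∨ a4 ∨ ¬a3 ∨ a4   — absorption
= ¬a3 ∨ a4   — idempotence
This depends on a3, a4, so it is not a constant.

neither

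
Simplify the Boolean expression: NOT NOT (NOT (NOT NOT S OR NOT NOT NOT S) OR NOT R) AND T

NOT NOT (NOT (NOT NOT S OR NOT NOT NOT S) OR NOT R) AND T
= NOT NOT (NOT (S OR NOT NOT NOT S) OR NOT R) AND T   [double negation]
= NOT NOT (NOT (S OR NOT S) OR NOT R) AND T   [double negation]
= NOT ((S OR NOT S) AND R) AND T   [De Morgan]
= NOT R AND T   [complement / identity]

NOT R AND T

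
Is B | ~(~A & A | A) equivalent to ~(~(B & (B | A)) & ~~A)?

Yes

E1: B | ~(~A & A | A)
    = B | ~A   [complement / identity]
E2: ~(~(B & (B | A)) & ~~A)
    = B & (B | A) | ~A   [De Morgan]
    = B | ~A   [absorption]
Both reduce to B | ~A, so they are equivalent.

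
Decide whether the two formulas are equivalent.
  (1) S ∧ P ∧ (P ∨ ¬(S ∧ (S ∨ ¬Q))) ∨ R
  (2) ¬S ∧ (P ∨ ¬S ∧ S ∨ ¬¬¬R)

E1: S ∧ P ∧ (P ∨ ¬(S ∧ (S ∨ ¬Q))) ∨ R
    = S ∧ P ∧ (P ∨ ¬S) ∨ R
    = S ∧ P ∨ R
E2: ¬S ∧ (P ∨ ¬S ∧ S ∨ ¬¬¬R)
    = ¬S ∧ (P ∨ ¬¬¬R)
    = ¬S ∧ (P ∨ ¬R)
These differ: at P=0, Q=1, R=1, S=0, E1 = 1 but E2 = 0.

No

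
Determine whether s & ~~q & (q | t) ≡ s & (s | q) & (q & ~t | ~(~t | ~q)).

Yes

E1: s & ~~q & (q | t)
    = s & q & (q | t)   — double negation
    = s & q   — absorption
E2: s & (s | q) & (q & ~t | ~(~t | ~q))
    = s & (s | q) & (q & ~t | t & q)   — De Morgan
    = s & (s | q) & q   — distribution
    = s & q   — absorption
Both reduce to s & q, so they are equivalent.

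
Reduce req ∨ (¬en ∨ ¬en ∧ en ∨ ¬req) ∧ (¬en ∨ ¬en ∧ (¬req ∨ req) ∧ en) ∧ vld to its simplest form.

req ∨ ¬en ∧ vld

req ∨ (¬en ∨ ¬en ∧ en ∨ ¬req) ∧ (¬en ∨ ¬en ∧ (¬req ∨ req) ∧ en) ∧ vld
= req ∨ (¬en ∨ ¬en ∧ en ∨ ¬req) ∧ (¬en ∨ ¬en ∧ en) ∧ vld
= req ∨ (¬en ∨ ¬en ∧ en) ∧ vld
= req ∨ ¬en ∧ vld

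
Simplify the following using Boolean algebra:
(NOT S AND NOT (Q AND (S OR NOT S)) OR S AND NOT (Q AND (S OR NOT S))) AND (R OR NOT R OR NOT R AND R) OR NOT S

NOT Q OR NOT S

(NOT S AND NOT (Q AND (S OR NOT S)) OR S AND NOT (Q AND (S OR NOT S))) AND (R OR NOT R OR NOT R AND R) OR NOT S
= (NOT S AND NOT (Q AND (S OR NOT S)) OR S AND NOT (Q AND (S OR NOT S))) AND (R OR NOT R) OR NOT S   [complement / identity]
= NOT (Q AND (S OR NOT S)) AND (R OR NOT R) OR NOT S   [distribution]
= NOT Q AND (R OR NOT R) OR NOT S   [complement / identity]
= NOT Q OR NOT S   [complement / identity]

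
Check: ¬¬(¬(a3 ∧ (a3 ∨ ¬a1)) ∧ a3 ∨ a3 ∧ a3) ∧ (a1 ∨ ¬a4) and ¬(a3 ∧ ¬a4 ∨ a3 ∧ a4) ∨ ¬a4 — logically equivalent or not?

E1: ¬¬(¬(a3 ∧ (a3 ∨ ¬a1)) ∧ a3 ∨ a3 ∧ a3) ∧ (a1 ∨ ¬a4)
    = ¬¬(¬a3 ∧ a3 ∨ a3 ∧ a3) ∧ (a1 ∨ ¬a4)   (absorption)
    = (¬a3 ∧ a3 ∨ a3 ∧ a3) ∧ (a1 ∨ ¬a4)   (double negation)
    = a3 ∧ (a1 ∨ ¬a4)   (distribution)
E2: ¬(a3 ∧ ¬a4 ∨ a3 ∧ a4) ∨ ¬a4
    = ¬a3 ∨ ¬a4   (distribution)
These differ: at a1=0, a3=0, a4=0, E1 = 0 but E2 = 1.

No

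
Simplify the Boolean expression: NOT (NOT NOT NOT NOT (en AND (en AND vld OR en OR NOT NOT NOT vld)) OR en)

NOT en

NOT (NOT NOT NOT NOT (en AND (en AND vld OR en OR NOT NOT NOT vld)) OR en)
= NOT (NOT NOT (en AND (en AND vld OR en OR NOT NOT NOT vld)) OR en)   [double negation]
= NOT (NOT NOT (en AND (en AND vld OR en OR NOT vld)) OR en)   [double negation]
= NOT (NOT NOT (en AND (en OR NOT vld)) OR en)   [absorption]
= NOT (NOT NOT en OR en)   [absorption]
= NOT (en OR en)   [double negation]
= NOT en   [idempotence]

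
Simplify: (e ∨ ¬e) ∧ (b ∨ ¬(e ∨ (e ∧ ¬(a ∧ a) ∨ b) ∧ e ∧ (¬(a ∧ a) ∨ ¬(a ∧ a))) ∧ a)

(e ∨ ¬e) ∧ (b ∨ ¬(e ∨ (e ∧ ¬(a ∧ a) ∨ b) ∧ e ∧ (¬(a ∧ a) ∨ ¬(a ∧ a))) ∧ a)
= (e ∨ ¬e) ∧ (b ∨ ¬(e ∨ (e ∧ ¬(a ∧ a) ∨ b) ∧ e ∧ ¬(a ∧ a)) ∧ a)   — idempotence
= (e ∨ ¬e) ∧ (b ∨ ¬(e ∨ e ∧ ¬(a ∧ a)) ∧ a)   — absorption
= b ∨ ¬(e ∨ e ∧ ¬(a ∧ a)) ∧ a   — complement / identity
= b ∨ ¬(e ∨ e ∧ ¬a) ∧ a   — idempotence
= b ∨ ¬e ∧ a   — absorption

b ∨ ¬e ∧ a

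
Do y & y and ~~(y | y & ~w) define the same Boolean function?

E1: y & y
    = y
E2: ~~(y | y & ~w)
    = ~~y
    = y
Both reduce to y, so they are equivalent.

Yes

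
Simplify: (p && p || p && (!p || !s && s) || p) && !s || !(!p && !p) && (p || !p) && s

(p && p || p && (!p || !s && s) || p) && !s || !(!p && !p) && (p || !p) && s
= (p && p || p && !p || p) && !s || !(!p && !p) && (p || !p) && s   (complement / identity)
= (p && p || p && !p || p) && !s || (p || p) && (p || !p) && s   (De Morgan)
= (p && p || p && !p || p) && !s || (p || p) && s   (complement / identity)
= (p || p) && !s || (p || p) && s   (distribution)
= p || p   (distribution)
= p   (idempotence)

p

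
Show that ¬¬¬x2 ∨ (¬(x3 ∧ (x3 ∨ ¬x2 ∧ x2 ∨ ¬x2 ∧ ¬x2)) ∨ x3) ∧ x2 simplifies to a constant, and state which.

¬¬¬x2 ∨ (¬(x3 ∧ (x3 ∨ ¬x2 ∧ x2 ∨ ¬x2 ∧ ¬x2)) ∨ x3) ∧ x2
= ¬x2 ∨ (¬(x3 ∧ (x3 ∨ ¬x2 ∧ x2 ∨ ¬x2 ∧ ¬x2)) ∨ x3) ∧ x2
= ¬x2 ∨ (¬(x3 ∧ (x3 ∨ ¬x2)) ∨ x3) ∧ x2
= ¬x2 ∨ (¬x3 ∨ x3) ∧ x2
= ¬x2 ∨ x2
= True

True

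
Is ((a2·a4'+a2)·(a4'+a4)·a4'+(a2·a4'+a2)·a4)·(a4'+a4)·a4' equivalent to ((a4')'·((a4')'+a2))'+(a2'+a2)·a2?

E1: ((a2·a4'+a2)·(a4'+a4)·a4'+(a2·a4'+a2)·a4)·(a4'+a4)·a4'
    = ((a2·a4'+a2)·a4'+(a2·a4'+a2)·a4)·(a4'+a4)·a4'   — complement / identity
    = (a2·a4'+a2)·(a4'+a4)·a4'   — distribution
    = (a2·a4'+a2)·a4'   — complement / identity
    = a2·a4'   — absorption
E2: ((a4')'·((a4')'+a2))'+(a2'+a2)·a2
    = ((a4')'·((a4')'+a2))'+a2   — complement / identity
    = ((a4')')'+a2   — absorption
    = a4'+a2   — double negation
These differ: at a2=0, a4=0, E1 = 0 but E2 = 1.

No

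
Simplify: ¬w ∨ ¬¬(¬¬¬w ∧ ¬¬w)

¬w ∨ ¬¬(¬¬¬w ∧ ¬¬w)
= ¬w ∨ ¬(¬¬w ∨ ¬w)   — De Morgan
= ¬w ∨ ¬w ∧ w   — De Morgan
= ¬w   — complement / identity

¬w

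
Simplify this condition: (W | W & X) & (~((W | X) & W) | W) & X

(W | W & X) & (~((W | X) & W) | W) & X
= (W | W & X) & (~W | W) & X   (absorption)
= W & (~W | W) & X   (absorption)
= W & X   (complement / identity)

W & X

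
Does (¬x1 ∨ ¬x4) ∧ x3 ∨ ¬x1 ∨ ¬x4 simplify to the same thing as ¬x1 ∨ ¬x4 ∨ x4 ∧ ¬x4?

Yes

E1: (¬x1 ∨ ¬x4) ∧ x3 ∨ ¬x1 ∨ ¬x4
    = ¬x1 ∨ ¬x4   — absorption
E2: ¬x1 ∨ ¬x4 ∨ x4 ∧ ¬x4
    = ¬x1 ∨ ¬x4   — complement / identity
Both reduce to ¬x1 ∨ ¬x4, so they are equivalent.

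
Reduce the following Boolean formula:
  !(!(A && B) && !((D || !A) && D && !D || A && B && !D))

A && B

!(!(A && B) && !((D || !A) && D && !D || A && B && !D))
= !(!(A && B) && !(D && !D || A && B && !D))   (absorption)
= A && B || D && !D || A && B && !D   (De Morgan)
= A && B || A && B && !D   (complement / identity)
= A && B   (absorption)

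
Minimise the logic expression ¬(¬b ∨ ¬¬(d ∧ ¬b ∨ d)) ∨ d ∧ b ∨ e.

¬(¬b ∨ ¬¬(d ∧ ¬b ∨ d)) ∨ d ∧ b ∨ e
= ¬(¬b ∨ ¬¬d) ∨ d ∧ b ∨ e   (absorption)
= b ∧ ¬d ∨ d ∧ b ∨ e   (De Morgan)
= b ∨ e   (distribution)

b ∨ e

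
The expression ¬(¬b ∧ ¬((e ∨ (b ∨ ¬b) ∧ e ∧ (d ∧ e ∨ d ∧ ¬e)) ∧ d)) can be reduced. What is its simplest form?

b ∨ e ∧ d

¬(¬b ∧ ¬((e ∨ (b ∨ ¬b) ∧ e ∧ (d ∧ e ∨ d ∧ ¬e)) ∧ d))
= ¬(¬b ∧ ¬((e ∨ (b ∨ ¬b) ∧ e ∧ d) ∧ d))
= ¬(¬b ∧ ¬((e ∨ e ∧ d) ∧ d))
= ¬(¬b ∧ ¬(e ∧ d))
= b ∨ e ∧ d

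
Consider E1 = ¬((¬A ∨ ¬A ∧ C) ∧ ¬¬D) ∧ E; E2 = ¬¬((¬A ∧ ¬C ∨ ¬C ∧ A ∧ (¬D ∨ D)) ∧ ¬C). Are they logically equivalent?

No

E1: ¬((¬A ∨ ¬A ∧ C) ∧ ¬¬D) ∧ E
    = ¬(¬A ∧ ¬¬D) ∧ E   (absorption)
    = (A ∨ ¬D) ∧ E   (De Morgan)
E2: ¬¬((¬A ∧ ¬C ∨ ¬C ∧ A ∧ (¬D ∨ D)) ∧ ¬C)
    = ¬¬((¬A ∧ ¬C ∨ ¬C ∧ A) ∧ ¬C)   (complement / identity)
    = ¬¬(¬C ∧ ¬C)   (distribution)
    = ¬¬¬C   (idempotence)
    = ¬C   (double negation)
These differ: at A=0, C=0, D=0, E=0, E1 = 0 but E2 = 1.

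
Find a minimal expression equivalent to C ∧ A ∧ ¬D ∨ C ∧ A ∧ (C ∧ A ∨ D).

C ∧ A

C ∧ A ∧ ¬D ∨ C ∧ A ∧ (C ∧ A ∨ D)
= C ∧ A ∧ ¬D ∨ C ∧ A   — absorption
= C ∧ A   — absorption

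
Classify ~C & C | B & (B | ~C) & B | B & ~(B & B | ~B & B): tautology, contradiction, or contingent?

~C & C | B & (B | ~C) & B | B & ~(B & B | ~B & B)
= ~C & C | B & (B | ~C) & B | B & ~B
= ~C & C | B & B | B & ~B
= B & B | B & ~B
= B
This depends on B, so it is not a constant.

contingent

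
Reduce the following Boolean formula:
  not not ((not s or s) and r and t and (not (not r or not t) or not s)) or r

not not ((not s or s) and r and t and (not (not r or not t) or not s)) or r
= not not ((not s or s) and r and t and (r and t or not s)) or r   [De Morgan]
= (not s or s) and r and t and (r and t or not s) or r   [double negation]
= r and t and (r and t or not s) or r   [complement / identity]
= r and t or r   [absorption]
= r   [absorption]

r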